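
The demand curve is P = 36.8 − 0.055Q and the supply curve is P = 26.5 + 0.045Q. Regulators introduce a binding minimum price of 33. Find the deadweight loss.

57.49

Competitive equilibrium: 36.8 − 0.055Q = 26.5 + 0.045Q → Q* = 103, P* = 31.135.
At the floor P = 33, quantity demanded = (36.8 − 33)/0.055 = 69.0909.
Sellers' marginal cost at Q' = 69.0909: 26.5 + 0.045·69.0909 = 29.6091.
ΔQ = 103 − 69.0909 = 33.9091; wedge = 33 − 29.6091 = 3.3909.
Welfare loss = ½ × 33.9091 × 3.3909 = 57.49.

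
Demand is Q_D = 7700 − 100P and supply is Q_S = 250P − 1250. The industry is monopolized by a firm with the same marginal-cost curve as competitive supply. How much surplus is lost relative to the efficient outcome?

In inverse form: demand P = 77 − 0.01Q, supply P = 5 + 0.004Q.
Competitive equilibrium: 77 − 0.01Q = 5 + 0.004Q → Q* = 5142.8571, P* = 25.5714.
Marginal revenue: MR = 77 − 0.02Q. Set MR = MC: 77 − 0.02Q = 5 + 0.004Q → Q_m = 3000.
Price P_m = 77 − 0.01·3000 = 47; MC(Q_m) = 5 + 0.004·3000 = 17.
Competitive Q* = 5142.8571, so ΔQ = 2142.8571; wedge = 47 − 17 = 30.
The triangle = ½ × 2142.8571 × 30 = 32142.86.

32142.86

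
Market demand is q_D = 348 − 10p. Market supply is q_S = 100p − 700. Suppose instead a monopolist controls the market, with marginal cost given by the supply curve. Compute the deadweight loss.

In inverse form: demand p = 34.8 − 0.1q, supply p = 7 + 0.01q.
Competitive equilibrium: 34.8 − 0.1q = 7 + 0.01q → q* = 252.7273, p* = 9.5273.
Marginal revenue: MR = 34.8 − 0.2q. Set MR = MC: 34.8 − 0.2q = 7 + 0.01q → q_m = 132.381.
Price p_m = 34.8 − 0.1·132.381 = 21.5619; MC(q_m) = 7 + 0.01·132.381 = 8.3238.
Competitive q* = 252.7273, so Δq = 120.3463; wedge = 21.5619 − 8.3238 = 13.2381.
Welfare loss = ½ × 120.3463 × 13.2381 = 796.58.

796.58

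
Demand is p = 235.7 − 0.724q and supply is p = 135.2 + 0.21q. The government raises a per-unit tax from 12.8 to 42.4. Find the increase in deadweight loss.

Competitive equilibrium: 235.7 − 0.724q = 135.2 + 0.21q → q* = 107.6017, p* = 157.7964.
For a per-unit tax t: Δq = t/0.934, so DWL = ½·t·(t/0.934) = t²/1.868.
At t = 12.8: DWL = 87.709. At t = 42.4: DWL = 962.398.
Increase = 962.398 − 87.709 = 874.69.

874.69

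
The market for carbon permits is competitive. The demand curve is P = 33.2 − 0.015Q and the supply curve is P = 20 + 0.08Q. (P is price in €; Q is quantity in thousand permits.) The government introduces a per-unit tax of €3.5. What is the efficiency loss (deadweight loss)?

Competitive equilibrium: 33.2 − 0.015Q = 20 + 0.08Q → Q* = 138.9474, P* = 31.1158.
With the tax, the buyer price exceeds the seller price by 3.5: (33.2 − 0.015Q) − (20 + 0.08Q) = 3.5 → Q' = 102.1053.
ΔQ = 138.9474 − 102.1053 = 36.8421; the wedge equals the tax, 3.5.
Welfare loss = ½ × 36.8421 × 3.5 = €64.47 thousand.

€64.47 thousand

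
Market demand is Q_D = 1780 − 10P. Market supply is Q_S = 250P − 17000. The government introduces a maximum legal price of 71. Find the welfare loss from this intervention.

In inverse form: demand P = 178 − 0.1Q, supply P = 68 + 0.004Q.
Competitive equilibrium: 178 − 0.1Q = 68 + 0.004Q → Q* = 1057.6923, P* = 72.2308.
At the ceiling P = 71, quantity supplied = (71 − 68)/0.004 = 750.
Willingness to pay at Q' = 750: 178 − 0.1·750 = 103.
ΔQ = 1057.6923 − 750 = 307.6923; wedge = 103 − 71 = 32.
The triangle = ½ × 307.6923 × 32 = 4923.08.

4923.08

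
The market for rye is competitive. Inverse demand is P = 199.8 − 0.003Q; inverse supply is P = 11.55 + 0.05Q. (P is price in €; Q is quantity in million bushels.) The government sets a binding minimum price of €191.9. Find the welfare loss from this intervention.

€22359.12 million

Competitive equilibrium: 199.8 − 0.003Q = 11.55 + 0.05Q → Q* = 3551.88679, P* = 189.14434.
At the floor P = 191.9, quantity demanded = (199.8 − 191.9)/0.003 = 2633.33333.
Sellers' marginal cost at Q' = 2633.33333: 11.55 + 0.05·2633.33333 = 143.21667.
ΔQ = 3551.88679 − 2633.33333 = 918.55346; wedge = 191.9 − 143.21667 = 48.68333.
DWL = ½ × 918.55346 × 48.68333 = €22359.12 million.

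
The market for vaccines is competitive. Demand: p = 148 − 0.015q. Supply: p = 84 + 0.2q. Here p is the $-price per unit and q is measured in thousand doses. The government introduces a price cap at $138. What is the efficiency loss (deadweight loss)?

Competitive equilibrium: 148 − 0.015q = 84 + 0.2q → q* = 297.6744, p* = 143.5349.
At the ceiling p = 138, quantity supplied = (138 − 84)/0.2 = 270.
Willingness to pay at q' = 270: 148 − 0.015·270 = 143.95.
Δq = 297.6744 − 270 = 27.6744; wedge = 143.95 − 138 = 5.95.
DWL = ½ × 27.6744 × 5.95 = $82.33 thousand.

$82.33 thousand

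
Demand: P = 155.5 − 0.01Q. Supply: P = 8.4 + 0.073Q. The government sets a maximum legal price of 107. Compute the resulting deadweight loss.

Competitive equilibrium: 155.5 − 0.01Q = 8.4 + 0.073Q → Q* = 1772.28916, P* = 137.77711.
At the ceiling P = 107, quantity supplied = (107 − 8.4)/0.073 = 1350.68493.
Willingness to pay at Q' = 1350.68493: 155.5 − 0.01·1350.68493 = 141.99315.
ΔQ = 1772.28916 − 1350.68493 = 421.60423; wedge = 141.99315 − 107 = 34.99315.
The triangle = ½ × 421.60423 × 34.99315 = 7376.63.

7376.63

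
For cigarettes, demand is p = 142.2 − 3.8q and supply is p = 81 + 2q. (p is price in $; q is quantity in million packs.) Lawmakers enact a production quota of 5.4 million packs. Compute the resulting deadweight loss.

Competitive equilibrium: 142.2 − 3.8q = 81 + 2q → q* = 10.5517, p* = 102.1034.
At q = 5.4: demand price = 142.2 − 3.8·5.4 = 121.68; supply price = 81 + 2·5.4 = 91.8.
Δq = 10.5517 − 5.4 = 5.1517; wedge = 121.68 − 91.8 = 29.88.
DWL = ½ × 5.1517 × 29.88 = $76.97 million.

$76.97 million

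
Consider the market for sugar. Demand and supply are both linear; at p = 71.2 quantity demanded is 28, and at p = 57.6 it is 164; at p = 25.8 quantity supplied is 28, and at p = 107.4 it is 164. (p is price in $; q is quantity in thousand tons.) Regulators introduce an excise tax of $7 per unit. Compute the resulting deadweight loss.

$35 thousand

Demand slope = (57.6 − 71.2)/(164 − 28) = −0.1, so p = 74 − 0.1q.
Supply slope = (107.4 − 25.8)/(164 − 28) = 0.6, so p = 9 + 0.6q.
Competitive equilibrium: 74 − 0.1q = 9 + 0.6q → q* = 92.8571, p* = 64.7143.
With the tax, the buyer price exceeds the seller price by 7: (74 − 0.1q) − (9 + 0.6q) = 7 → q' = 82.8571.
Δq = 92.8571 − 82.8571 = 10; the wedge equals the tax, 7.
DWL = ½ × 10 × 7 = $35 thousand.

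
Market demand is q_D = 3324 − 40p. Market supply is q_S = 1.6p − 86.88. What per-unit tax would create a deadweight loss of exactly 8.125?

3.25

In inverse form: demand p = 83.1 − 0.025q, supply p = 54.3 + 0.625q.
Competitive equilibrium: 83.1 − 0.025q = 54.3 + 0.625q → q* = 44.3077, p* = 81.9923.
A tax t gives Δq = t/0.65 and wedge t, so DWL = t²/1.3.
t²/1.3 = 8.125 → t² = 10.5625 → t = 3.25.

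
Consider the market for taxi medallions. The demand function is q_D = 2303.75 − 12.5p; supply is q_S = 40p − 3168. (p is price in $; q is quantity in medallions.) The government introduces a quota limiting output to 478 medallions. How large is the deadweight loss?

$14357.66

In inverse form: demand p = 184.3 − 0.08q, supply p = 79.2 + 0.025q.
Competitive equilibrium: 184.3 − 0.08q = 79.2 + 0.025q → q* = 1000.9524, p* = 104.2238.
At q = 478: demand price = 184.3 − 0.08·478 = 146.06; supply price = 79.2 + 0.025·478 = 91.15.
Δq = 1000.9524 − 478 = 522.9524; wedge = 146.06 − 91.15 = 54.91.
Deadweight loss = ½ × 522.9524 × 54.91 = $14357.66.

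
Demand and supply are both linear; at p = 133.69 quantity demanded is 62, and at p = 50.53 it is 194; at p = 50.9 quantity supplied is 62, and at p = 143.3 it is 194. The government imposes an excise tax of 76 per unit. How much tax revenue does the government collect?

5100

Demand slope = (50.53 − 133.69)/(194 − 62) = −0.63, so p = 172.75 − 0.63q.
Supply slope = (143.3 − 50.9)/(194 − 62) = 0.7, so p = 7.5 + 0.7q.
Competitive equilibrium: 172.75 − 0.63q = 7.5 + 0.7q → q* = 124.2481, p* = 94.4737.
With the tax, the buyer price exceeds the seller price by 76: (172.75 − 0.63q) − (7.5 + 0.7q) = 76 → q' = 67.1053.
Tax revenue = 76 × 67.1053 = 5100.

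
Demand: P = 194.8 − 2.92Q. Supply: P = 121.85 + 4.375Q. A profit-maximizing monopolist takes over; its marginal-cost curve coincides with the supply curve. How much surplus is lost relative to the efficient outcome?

Competitive equilibrium: 194.8 − 2.92Q = 121.85 + 4.375Q → Q* = 10, P* = 165.6.
Marginal revenue: MR = 194.8 − 5.84Q. Set MR = MC: 194.8 − 5.84Q = 121.85 + 4.375Q → Q_m = 7.1415.
Price P_m = 194.8 − 2.92·7.1415 = 173.9468; MC(Q_m) = 121.85 + 4.375·7.1415 = 153.0941.
Competitive Q* = 10, so ΔQ = 2.8585; wedge = 173.9468 − 153.0941 = 20.8527.
Welfare loss = ½ × 2.8585 × 20.8527 = 29.80.

29.80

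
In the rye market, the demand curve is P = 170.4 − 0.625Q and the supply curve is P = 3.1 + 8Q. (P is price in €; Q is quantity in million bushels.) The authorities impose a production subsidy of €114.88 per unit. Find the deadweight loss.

€765.07 million

Competitive equilibrium: 170.4 − 0.625Q = 3.1 + 8Q → Q* = 19.3971, P* = 158.2768.
The subsidy lowers effective supply by 114.88: P = 8Q − 111.78.
New quantity: 170.4 − 0.625Q = 8Q − 111.78 → Q' = 32.7165.
Overproduction ΔQ = 32.7165 − 19.3971 = 13.3194; wedge = subsidy = 114.88.
Deadweight loss = ½ × 13.3194 × 114.88 = €765.07 million.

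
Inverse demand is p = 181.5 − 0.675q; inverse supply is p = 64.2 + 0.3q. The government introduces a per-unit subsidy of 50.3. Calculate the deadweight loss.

1297.48

Competitive equilibrium: 181.5 − 0.675q = 64.2 + 0.3q → q* = 120.3077, p* = 100.2923.
The subsidy lowers effective supply by 50.3: p = 13.9 + 0.3q.
New quantity: 181.5 − 0.675q = 13.9 + 0.3q → q' = 171.8974.
Overproduction Δq = 171.8974 − 120.3077 = 51.5897; wedge = subsidy = 50.3.
The triangle = ½ × 51.5897 × 50.3 = 1297.48.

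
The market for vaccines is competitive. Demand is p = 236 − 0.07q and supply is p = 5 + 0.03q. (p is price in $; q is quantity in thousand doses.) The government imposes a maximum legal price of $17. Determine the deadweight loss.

Competitive equilibrium: 236 − 0.07q = 5 + 0.03q → q* = 2310, p* = 74.3.
At the ceiling p = 17, quantity supplied = (17 − 5)/0.03 = 400.
Willingness to pay at q' = 400: 236 − 0.07·400 = 208.
Δq = 2310 − 400 = 1910; wedge = 208 − 17 = 191.
Deadweight loss = ½ × 1910 × 191 = $182405 thousand.

$182405 thousand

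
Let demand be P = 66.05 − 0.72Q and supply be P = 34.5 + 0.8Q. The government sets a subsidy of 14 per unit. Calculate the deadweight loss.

64.47

Competitive equilibrium: 66.05 − 0.72Q = 34.5 + 0.8Q → Q* = 20.7566, P* = 51.1053.
The subsidy lowers effective supply by 14: P = 20.5 + 0.8Q.
New quantity: 66.05 − 0.72Q = 20.5 + 0.8Q → Q' = 29.9671.
Overproduction ΔQ = 29.9671 − 20.7566 = 9.2105; wedge = subsidy = 14.
Welfare loss = ½ × 9.2105 × 14 = 64.47.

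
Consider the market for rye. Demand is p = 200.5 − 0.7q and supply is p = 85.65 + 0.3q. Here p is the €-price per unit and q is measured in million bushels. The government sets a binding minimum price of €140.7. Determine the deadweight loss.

Competitive equilibrium: 200.5 − 0.7q = 85.65 + 0.3q → q* = 114.85, p* = 120.105.
At the floor p = 140.7, quantity demanded = (200.5 − 140.7)/0.7 = 85.4286.
Sellers' marginal cost at q' = 85.4286: 85.65 + 0.3·85.4286 = 111.2786.
Δq = 114.85 − 85.4286 = 29.4214; wedge = 140.7 − 111.2786 = 29.4214.
Welfare loss = ½ × 29.4214 × 29.4214 = €432.81 million.

€432.81 million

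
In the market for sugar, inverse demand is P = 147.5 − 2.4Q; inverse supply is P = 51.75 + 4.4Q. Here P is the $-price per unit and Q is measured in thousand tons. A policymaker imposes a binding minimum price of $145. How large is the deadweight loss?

Competitive equilibrium: 147.5 − 2.4Q = 51.75 + 4.4Q → Q* = 14.0809, P* = 113.7059.
At the floor P = 145, quantity demanded = (147.5 − 145)/2.4 = 1.0417.
Sellers' marginal cost at Q' = 1.0417: 51.75 + 4.4·1.0417 = 56.3335.
ΔQ = 14.0809 − 1.0417 = 13.0392; wedge = 145 − 56.3335 = 88.6665.
DWL = ½ × 13.0392 × 88.6665 = $578.07 thousand.

$578.07 thousand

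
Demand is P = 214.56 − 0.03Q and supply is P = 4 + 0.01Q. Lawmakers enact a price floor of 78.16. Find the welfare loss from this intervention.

Competitive equilibrium: 214.56 − 0.03Q = 4 + 0.01Q → Q* = 5264, P* = 56.64.
At the floor P = 78.16, quantity demanded = (214.56 − 78.16)/0.03 = 4546.66667.
Sellers' marginal cost at Q' = 4546.66667: 4 + 0.01·4546.66667 = 49.46667.
ΔQ = 5264 − 4546.66667 = 717.33333; wedge = 78.16 − 49.46667 = 28.69333.
Welfare loss = ½ × 717.33333 × 28.69333 = 10291.34.

10291.34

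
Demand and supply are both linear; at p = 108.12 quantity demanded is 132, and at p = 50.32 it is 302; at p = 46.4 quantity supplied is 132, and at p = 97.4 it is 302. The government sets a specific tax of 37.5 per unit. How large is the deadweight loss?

Demand slope = (50.32 − 108.12)/(302 − 132) = −0.34, so p = 153 − 0.34q.
Supply slope = (97.4 − 46.4)/(302 − 132) = 0.3, so p = 6.8 + 0.3q.
Competitive equilibrium: 153 − 0.34q = 6.8 + 0.3q → q* = 228.4375, p* = 75.3313.
With the tax, the buyer price exceeds the seller price by 37.5: (153 − 0.34q) − (6.8 + 0.3q) = 37.5 → q' = 169.8438.
Δq = 228.4375 − 169.8438 = 58.5937; the wedge equals the tax, 37.5.
The triangle = ½ × 58.5937 × 37.5 = 1098.63.

1098.63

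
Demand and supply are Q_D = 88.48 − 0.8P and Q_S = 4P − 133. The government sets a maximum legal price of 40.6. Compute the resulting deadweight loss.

368.52

In inverse form: demand P = 110.6 − 1.25Q, supply P = 33.25 + 0.25Q.
Competitive equilibrium: 110.6 − 1.25Q = 33.25 + 0.25Q → Q* = 51.5667, P* = 46.1417.
At the ceiling P = 40.6, quantity supplied = (40.6 − 33.25)/0.25 = 29.4.
Willingness to pay at Q' = 29.4: 110.6 − 1.25·29.4 = 73.85.
ΔQ = 51.5667 − 29.4 = 22.1667; wedge = 73.85 − 40.6 = 33.25.
Welfare loss = ½ × 22.1667 × 33.25 = 368.52.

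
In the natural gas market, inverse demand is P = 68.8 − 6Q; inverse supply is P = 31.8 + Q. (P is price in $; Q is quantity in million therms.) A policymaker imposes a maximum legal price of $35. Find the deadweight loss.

$15.23 million

Competitive equilibrium: 68.8 − 6Q = 31.8 + Q → Q* = 5.2857, P* = 37.0857.
At the ceiling P = 35, quantity supplied = (35 − 31.8)/1 = 3.2.
Willingness to pay at Q' = 3.2: 68.8 − 6·3.2 = 49.6.
ΔQ = 5.2857 − 3.2 = 2.0857; wedge = 49.6 − 35 = 14.6.
Welfare loss = ½ × 2.0857 × 14.6 = $15.23 million.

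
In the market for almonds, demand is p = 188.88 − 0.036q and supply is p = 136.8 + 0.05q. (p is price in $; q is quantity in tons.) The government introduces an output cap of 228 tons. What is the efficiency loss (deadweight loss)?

$6130.41

Competitive equilibrium: 188.88 − 0.036q = 136.8 + 0.05q → q* = 605.5814, p* = 167.0791.
At q = 228: demand price = 188.88 − 0.036·228 = 180.672; supply price = 136.8 + 0.05·228 = 148.2.
Δq = 605.5814 − 228 = 377.5814; wedge = 180.672 − 148.2 = 32.472.
Deadweight loss = ½ × 377.5814 × 32.472 = $6130.41.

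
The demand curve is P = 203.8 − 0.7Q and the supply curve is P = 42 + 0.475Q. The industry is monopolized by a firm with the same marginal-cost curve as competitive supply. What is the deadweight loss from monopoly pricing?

1552.68

Competitive equilibrium: 203.8 − 0.7Q = 42 + 0.475Q → Q* = 137.7021, P* = 107.4085.
Marginal revenue: MR = 203.8 − 1.4Q. Set MR = MC: 203.8 − 1.4Q = 42 + 0.475Q → Q_m = 86.2933.
Price P_m = 203.8 − 0.7·86.2933 = 143.3947; MC(Q_m) = 42 + 0.475·86.2933 = 82.9893.
Competitive Q* = 137.7021, so ΔQ = 51.4088; wedge = 143.3947 − 82.9893 = 60.4054.
Welfare loss = ½ × 51.4088 × 60.4054 = 1552.68.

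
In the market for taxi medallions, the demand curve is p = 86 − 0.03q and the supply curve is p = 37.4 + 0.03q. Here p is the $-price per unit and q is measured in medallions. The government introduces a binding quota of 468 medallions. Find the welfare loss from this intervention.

Competitive equilibrium: 86 − 0.03q = 37.4 + 0.03q → q* = 810, p* = 61.7.
At q = 468: demand price = 86 − 0.03·468 = 71.96; supply price = 37.4 + 0.03·468 = 51.44.
Δq = 810 − 468 = 342; wedge = 71.96 − 51.44 = 20.52.
Deadweight loss = ½ × 342 × 20.52 = $3508.92.

$3508.92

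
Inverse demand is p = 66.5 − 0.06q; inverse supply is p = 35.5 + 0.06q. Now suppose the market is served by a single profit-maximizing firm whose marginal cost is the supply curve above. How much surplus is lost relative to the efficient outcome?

444.91

Competitive equilibrium: 66.5 − 0.06q = 35.5 + 0.06q → q* = 258.3333, p* = 51.
Marginal revenue: MR = 66.5 − 0.12q. Set MR = MC: 66.5 − 0.12q = 35.5 + 0.06q → q_m = 172.2222.
Price p_m = 66.5 − 0.06·172.2222 = 56.1667; MC(q_m) = 35.5 + 0.06·172.2222 = 45.8333.
Competitive q* = 258.3333, so Δq = 86.1111; wedge = 56.1667 − 45.8333 = 10.3334.
The triangle = ½ × 86.1111 × 10.3334 = 444.91.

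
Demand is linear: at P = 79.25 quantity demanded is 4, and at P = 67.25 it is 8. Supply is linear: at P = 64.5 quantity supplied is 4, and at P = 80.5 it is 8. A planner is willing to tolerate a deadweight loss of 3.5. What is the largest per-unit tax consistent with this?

7

Demand slope = (67.25 − 79.25)/(8 − 4) = −3, so P = 91.25 − 3Q.
Supply slope = (80.5 − 64.5)/(8 − 4) = 4, so P = 48.5 + 4Q.
Competitive equilibrium: 91.25 − 3Q = 48.5 + 4Q → Q* = 6.1071, P* = 72.9286.
A tax t gives ΔQ = t/7 and wedge t, so DWL = t²/14.
t²/14 = 3.5 → t² = 49 → t = 7.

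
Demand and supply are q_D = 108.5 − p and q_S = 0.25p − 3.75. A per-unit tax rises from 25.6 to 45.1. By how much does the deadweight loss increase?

In inverse form: demand p = 108.5 − q, supply p = 15 + 4q.
Competitive equilibrium: 108.5 − q = 15 + 4q → q* = 18.7, p* = 89.8.
For a per-unit tax t: Δq = t/5, so DWL = ½·t·(t/5) = t²/10.
At t = 25.6: DWL = 65.536. At t = 45.1: DWL = 203.401.
Increase = 203.401 − 65.536 = 137.865.

137.865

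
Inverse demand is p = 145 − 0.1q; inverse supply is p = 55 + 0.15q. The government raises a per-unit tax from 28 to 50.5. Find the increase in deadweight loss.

3532.50

Competitive equilibrium: 145 − 0.1q = 55 + 0.15q → q* = 360, p* = 109.
For a per-unit tax t: Δq = t/0.25, so DWL = ½·t·(t/0.25) = t²/0.5.
At t = 28: DWL = 1568. At t = 50.5: DWL = 5100.5.
Increase = 5100.5 − 1568 = 3532.50.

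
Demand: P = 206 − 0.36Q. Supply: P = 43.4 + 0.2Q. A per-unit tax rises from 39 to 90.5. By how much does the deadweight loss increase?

5954.69

Competitive equilibrium: 206 − 0.36Q = 43.4 + 0.2Q → Q* = 290.3571, P* = 101.4714.
For a per-unit tax t: ΔQ = t/0.56, so DWL = ½·t·(t/0.56) = t²/1.12.
At t = 39: DWL = 1358.036. At t = 90.5: DWL = 7312.723.
Increase = 7312.723 − 1358.036 = 5954.69.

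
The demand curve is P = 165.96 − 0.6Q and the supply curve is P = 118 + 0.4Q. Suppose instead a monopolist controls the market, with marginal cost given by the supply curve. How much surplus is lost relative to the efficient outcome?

Competitive equilibrium: 165.96 − 0.6Q = 118 + 0.4Q → Q* = 47.96, P* = 137.184.
Marginal revenue: MR = 165.96 − 1.2Q. Set MR = MC: 165.96 − 1.2Q = 118 + 0.4Q → Q_m = 29.975.
Price P_m = 165.96 − 0.6·29.975 = 147.975; MC(Q_m) = 118 + 0.4·29.975 = 129.99.
Competitive Q* = 47.96, so ΔQ = 17.985; wedge = 147.975 − 129.99 = 17.985.
Welfare loss = ½ × 17.985 × 17.985 = 161.73.

161.73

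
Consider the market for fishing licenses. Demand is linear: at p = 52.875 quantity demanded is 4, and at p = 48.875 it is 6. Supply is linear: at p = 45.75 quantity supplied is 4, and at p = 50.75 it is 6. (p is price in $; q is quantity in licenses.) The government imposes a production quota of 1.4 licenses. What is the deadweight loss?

$39.38

Demand slope = (48.875 − 52.875)/(6 − 4) = −2, so p = 60.875 − 2q.
Supply slope = (50.75 − 45.75)/(6 − 4) = 2.5, so p = 35.75 + 2.5q.
Competitive equilibrium: 60.875 − 2q = 35.75 + 2.5q → q* = 5.5833, p* = 49.7083.
At q = 1.4: demand price = 60.875 − 2·1.4 = 58.075; supply price = 35.75 + 2.5·1.4 = 39.25.
Δq = 5.5833 − 1.4 = 4.1833; wedge = 58.075 − 39.25 = 18.825.
Welfare loss = ½ × 4.1833 × 18.825 = $39.38.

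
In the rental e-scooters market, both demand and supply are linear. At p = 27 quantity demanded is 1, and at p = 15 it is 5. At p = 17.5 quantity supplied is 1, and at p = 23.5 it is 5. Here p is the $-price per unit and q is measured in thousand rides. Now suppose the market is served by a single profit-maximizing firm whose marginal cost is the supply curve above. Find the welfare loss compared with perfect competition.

$3.48 thousand

Demand slope = (15 − 27)/(5 − 1) = −3, so p = 30 − 3q.
Supply slope = (23.5 − 17.5)/(5 − 1) = 1.5, so p = 16 + 1.5q.
Competitive equilibrium: 30 − 3q = 16 + 1.5q → q* = 3.1111, p* = 20.6667.
Marginal revenue: MR = 30 − 6q. Set MR = MC: 30 − 6q = 16 + 1.5q → q_m = 1.8667.
Price p_m = 30 − 3·1.8667 = 24.3999; MC(q_m) = 16 + 1.5·1.8667 = 18.8001.
Competitive q* = 3.1111, so Δq = 1.2444; wedge = 24.3999 − 18.8001 = 5.5998.
DWL = ½ × 1.2444 × 5.5998 = $3.48 thousand.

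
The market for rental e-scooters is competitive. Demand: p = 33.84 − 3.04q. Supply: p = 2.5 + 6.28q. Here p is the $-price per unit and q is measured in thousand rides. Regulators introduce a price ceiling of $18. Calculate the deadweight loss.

$3.73 thousand

Competitive equilibrium: 33.84 − 3.04q = 2.5 + 6.28q → q* = 3.3627, p* = 23.6175.
At the ceiling p = 18, quantity supplied = (18 − 2.5)/6.28 = 2.4682.
Willingness to pay at q' = 2.4682: 33.84 − 3.04·2.4682 = 26.3367.
Δq = 3.3627 − 2.4682 = 0.8945; wedge = 26.3367 − 18 = 8.3367.
Deadweight loss = ½ × 0.8945 × 8.3367 = $3.73 thousand.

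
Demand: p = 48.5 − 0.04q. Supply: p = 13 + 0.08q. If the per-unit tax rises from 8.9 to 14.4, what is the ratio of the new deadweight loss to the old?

Competitive equilibrium: 48.5 − 0.04q = 13 + 0.08q → q* = 295.8333, p* = 36.6667.
For a per-unit tax t: Δq = t/0.12, so DWL = ½·t·(t/0.12) = t²/0.24.
At t = 8.9: DWL = 330.042. At t = 14.4: DWL = 864.
Ratio = (14.4/8.9)² = 2.618.

2.618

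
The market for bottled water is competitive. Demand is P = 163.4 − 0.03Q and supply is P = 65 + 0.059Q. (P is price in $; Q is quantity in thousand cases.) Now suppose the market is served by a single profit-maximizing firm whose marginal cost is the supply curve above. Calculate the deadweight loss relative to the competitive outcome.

$3457.15 thousand

Competitive equilibrium: 163.4 − 0.03Q = 65 + 0.059Q → Q* = 1105.618, P* = 130.2315.
Marginal revenue: MR = 163.4 − 0.06Q. Set MR = MC: 163.4 − 0.06Q = 65 + 0.059Q → Q_m = 826.8908.
Price P_m = 163.4 − 0.03·826.8908 = 138.5933; MC(Q_m) = 65 + 0.059·826.8908 = 113.7866.
Competitive Q* = 1105.618, so ΔQ = 278.7272; wedge = 138.5933 − 113.7866 = 24.8067.
Welfare loss = ½ × 278.7272 × 24.8067 = $3457.15 thousand.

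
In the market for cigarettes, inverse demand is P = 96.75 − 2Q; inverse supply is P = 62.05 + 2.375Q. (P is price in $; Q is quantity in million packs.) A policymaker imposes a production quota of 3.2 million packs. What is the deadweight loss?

$48.97 million

Competitive equilibrium: 96.75 − 2Q = 62.05 + 2.375Q → Q* = 7.9314, P* = 80.8871.
At Q = 3.2: demand price = 96.75 − 2·3.2 = 90.35; supply price = 62.05 + 2.375·3.2 = 69.65.
ΔQ = 7.9314 − 3.2 = 4.7314; wedge = 90.35 − 69.65 = 20.7.
The triangle = ½ × 4.7314 × 20.7 = $48.97 million.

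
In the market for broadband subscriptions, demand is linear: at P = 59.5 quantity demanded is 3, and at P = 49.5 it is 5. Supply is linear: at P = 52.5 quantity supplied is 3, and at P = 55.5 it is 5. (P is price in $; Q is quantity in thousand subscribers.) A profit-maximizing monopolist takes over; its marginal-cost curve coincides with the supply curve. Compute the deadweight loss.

$10.21 thousand

Demand slope = (49.5 − 59.5)/(5 − 3) = −5, so P = 74.5 − 5Q.
Supply slope = (55.5 − 52.5)/(5 − 3) = 1.5, so P = 48 + 1.5Q.
Competitive equilibrium: 74.5 − 5Q = 48 + 1.5Q → Q* = 4.0769, P* = 54.1154.
Marginal revenue: MR = 74.5 − 10Q. Set MR = MC: 74.5 − 10Q = 48 + 1.5Q → Q_m = 2.3043.
Price P_m = 74.5 − 5·2.3043 = 62.9785; MC(Q_m) = 48 + 1.5·2.3043 = 51.4565.
Competitive Q* = 4.0769, so ΔQ = 1.7726; wedge = 62.9785 − 51.4565 = 11.522.
Deadweight loss = ½ × 1.7726 × 11.522 = $10.21 thousand.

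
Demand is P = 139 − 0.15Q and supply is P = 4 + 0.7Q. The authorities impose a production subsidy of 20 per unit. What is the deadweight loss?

235.29

Competitive equilibrium: 139 − 0.15Q = 4 + 0.7Q → Q* = 158.8235, P* = 115.1765.
The subsidy lowers effective supply by 20: P = 0.7Q − 16.
New quantity: 139 − 0.15Q = 0.7Q − 16 → Q' = 182.3529.
Overproduction ΔQ = 182.3529 − 158.8235 = 23.5294; wedge = subsidy = 20.
The triangle = ½ × 23.5294 × 20 = 235.29.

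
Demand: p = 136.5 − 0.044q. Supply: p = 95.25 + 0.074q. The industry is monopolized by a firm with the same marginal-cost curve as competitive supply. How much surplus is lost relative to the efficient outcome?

531.88

Competitive equilibrium: 136.5 − 0.044q = 95.25 + 0.074q → q* = 349.5763, p* = 121.1186.
Marginal revenue: MR = 136.5 − 0.088q. Set MR = MC: 136.5 − 0.088q = 95.25 + 0.074q → q_m = 254.6296.
Price p_m = 136.5 − 0.044·254.6296 = 125.2963; MC(q_m) = 95.25 + 0.074·254.6296 = 114.0926.
Competitive q* = 349.5763, so Δq = 94.9467; wedge = 125.2963 − 114.0926 = 11.2037.
Welfare loss = ½ × 94.9467 × 11.2037 = 531.88.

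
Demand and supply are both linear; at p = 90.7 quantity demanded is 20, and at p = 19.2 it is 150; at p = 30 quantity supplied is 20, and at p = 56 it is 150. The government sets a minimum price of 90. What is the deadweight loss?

2379.68

Demand slope = (19.2 − 90.7)/(150 − 20) = −0.55, so p = 101.7 − 0.55q.
Supply slope = (56 − 30)/(150 − 20) = 0.2, so p = 26 + 0.2q.
Competitive equilibrium: 101.7 − 0.55q = 26 + 0.2q → q* = 100.9333, p* = 46.1867.
At the floor p = 90, quantity demanded = (101.7 − 90)/0.55 = 21.2727.
Sellers' marginal cost at q' = 21.2727: 26 + 0.2·21.2727 = 30.2545.
Δq = 100.9333 − 21.2727 = 79.6606; wedge = 90 − 30.2545 = 59.7455.
Welfare loss = ½ × 79.6606 × 59.7455 = 2379.68.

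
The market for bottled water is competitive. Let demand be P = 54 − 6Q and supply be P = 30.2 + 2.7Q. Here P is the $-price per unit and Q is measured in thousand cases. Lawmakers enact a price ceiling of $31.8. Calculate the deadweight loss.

Competitive equilibrium: 54 − 6Q = 30.2 + 2.7Q → Q* = 2.7356, P* = 37.5862.
At the ceiling P = 31.8, quantity supplied = (31.8 − 30.2)/2.7 = 0.5926.
Willingness to pay at Q' = 0.5926: 54 − 6·0.5926 = 50.4444.
ΔQ = 2.7356 − 0.5926 = 2.143; wedge = 50.4444 − 31.8 = 18.6444.
Welfare loss = ½ × 2.143 × 18.6444 = $19.98 thousand.

$19.98 thousand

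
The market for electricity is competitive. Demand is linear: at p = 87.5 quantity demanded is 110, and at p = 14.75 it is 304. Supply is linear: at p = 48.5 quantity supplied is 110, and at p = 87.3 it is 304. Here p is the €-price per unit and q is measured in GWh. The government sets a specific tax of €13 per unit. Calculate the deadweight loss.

€146.96

Demand slope = (14.75 − 87.5)/(304 − 110) = −0.375, so p = 128.75 − 0.375q.
Supply slope = (87.3 − 48.5)/(304 − 110) = 0.2, so p = 26.5 + 0.2q.
Competitive equilibrium: 128.75 − 0.375q = 26.5 + 0.2q → q* = 177.8261, p* = 62.0652.
With the tax, the buyer price exceeds the seller price by 13: (128.75 − 0.375q) − (26.5 + 0.2q) = 13 → q' = 155.2174.
Δq = 177.8261 − 155.2174 = 22.6087; the wedge equals the tax, 13.
The triangle = ½ × 22.6087 × 13 = €146.96.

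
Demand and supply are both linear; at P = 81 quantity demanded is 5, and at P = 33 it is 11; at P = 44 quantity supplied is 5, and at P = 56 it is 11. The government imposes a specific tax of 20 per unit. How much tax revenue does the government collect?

134

Demand slope = (33 − 81)/(11 − 5) = −8, so P = 121 − 8Q.
Supply slope = (56 − 44)/(11 − 5) = 2, so P = 34 + 2Q.
Competitive equilibrium: 121 − 8Q = 34 + 2Q → Q* = 8.7, P* = 51.4.
With the tax, the buyer price exceeds the seller price by 20: (121 − 8Q) − (34 + 2Q) = 20 → Q' = 6.7.
Tax revenue = 20 × 6.7 = 134.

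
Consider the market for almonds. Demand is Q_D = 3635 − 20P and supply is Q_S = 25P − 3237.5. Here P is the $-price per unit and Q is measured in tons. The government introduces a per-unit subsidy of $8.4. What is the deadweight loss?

In inverse form: demand P = 181.75 − 0.05Q, supply P = 129.5 + 0.04Q.
Competitive equilibrium: 181.75 − 0.05Q = 129.5 + 0.04Q → Q* = 580.5556, P* = 152.7222.
The subsidy lowers effective supply by 8.4: P = 121.1 + 0.04Q.
New quantity: 181.75 − 0.05Q = 121.1 + 0.04Q → Q' = 673.8889.
Overproduction ΔQ = 673.8889 − 580.5556 = 93.3333; wedge = subsidy = 8.4.
Deadweight loss = ½ × 93.3333 × 8.4 = $392.

$392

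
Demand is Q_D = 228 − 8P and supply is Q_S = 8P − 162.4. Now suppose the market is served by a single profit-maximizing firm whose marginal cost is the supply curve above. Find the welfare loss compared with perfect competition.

In inverse form: demand P = 28.5 − 0.125Q, supply P = 20.3 + 0.125Q.
Competitive equilibrium: 28.5 − 0.125Q = 20.3 + 0.125Q → Q* = 32.8, P* = 24.4.
Marginal revenue: MR = 28.5 − 0.25Q. Set MR = MC: 28.5 − 0.25Q = 20.3 + 0.125Q → Q_m = 21.8667.
Price P_m = 28.5 − 0.125·21.8667 = 25.7667; MC(Q_m) = 20.3 + 0.125·21.8667 = 23.0333.
Competitive Q* = 32.8, so ΔQ = 10.9333; wedge = 25.7667 − 23.0333 = 2.7334.
Deadweight loss = ½ × 10.9333 × 2.7334 = 14.94.

14.94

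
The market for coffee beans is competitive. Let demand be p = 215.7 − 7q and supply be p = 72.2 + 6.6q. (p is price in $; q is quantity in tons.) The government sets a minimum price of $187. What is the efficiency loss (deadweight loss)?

$283.03

Competitive equilibrium: 215.7 − 7q = 72.2 + 6.6q → q* = 10.5515, p* = 141.8397.
At the floor p = 187, quantity demanded = (215.7 − 187)/7 = 4.1.
Sellers' marginal cost at q' = 4.1: 72.2 + 6.6·4.1 = 99.26.
Δq = 10.5515 − 4.1 = 6.4515; wedge = 187 − 99.26 = 87.74.
The triangle = ½ × 6.4515 × 87.74 = $283.03.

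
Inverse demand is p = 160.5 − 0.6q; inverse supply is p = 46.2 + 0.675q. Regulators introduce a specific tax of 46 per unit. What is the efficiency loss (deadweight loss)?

Competitive equilibrium: 160.5 − 0.6q = 46.2 + 0.675q → q* = 89.64706, p* = 106.71176.
With the tax, the buyer price exceeds the seller price by 46: (160.5 − 0.6q) − (46.2 + 0.675q) = 46 → q' = 53.56863.
Δq = 89.64706 − 53.56863 = 36.07843; the wedge equals the tax, 46.
The triangle = ½ × 36.07843 × 46 = 829.80.

829.80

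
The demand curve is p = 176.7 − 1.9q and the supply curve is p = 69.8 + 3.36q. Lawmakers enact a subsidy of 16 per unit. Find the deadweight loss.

24.33

Competitive equilibrium: 176.7 − 1.9q = 69.8 + 3.36q → q* = 20.3232, p* = 138.0859.
The subsidy lowers effective supply by 16: p = 53.8 + 3.36q.
New quantity: 176.7 − 1.9q = 53.8 + 3.36q → q' = 23.365.
Overproduction Δq = 23.365 − 20.3232 = 3.0418; wedge = subsidy = 16.
The triangle = ½ × 3.0418 × 16 = 24.33.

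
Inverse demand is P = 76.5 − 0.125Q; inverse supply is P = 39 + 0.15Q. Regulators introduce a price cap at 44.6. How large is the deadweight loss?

1348.46

Competitive equilibrium: 76.5 − 0.125Q = 39 + 0.15Q → Q* = 136.3636, P* = 59.4545.
At the ceiling P = 44.6, quantity supplied = (44.6 − 39)/0.15 = 37.3333.
Willingness to pay at Q' = 37.3333: 76.5 − 0.125·37.3333 = 71.8333.
ΔQ = 136.3636 − 37.3333 = 99.0303; wedge = 71.8333 − 44.6 = 27.2333.
The triangle = ½ × 99.0303 × 27.2333 = 1348.46.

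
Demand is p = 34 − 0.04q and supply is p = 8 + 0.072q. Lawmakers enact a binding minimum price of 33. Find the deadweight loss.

2402.86

Competitive equilibrium: 34 − 0.04q = 8 + 0.072q → q* = 232.1429, p* = 24.7143.
At the floor p = 33, quantity demanded = (34 − 33)/0.04 = 25.
Sellers' marginal cost at q' = 25: 8 + 0.072·25 = 9.8.
Δq = 232.1429 − 25 = 207.1429; wedge = 33 − 9.8 = 23.2.
The triangle = ½ × 207.1429 × 23.2 = 2402.86.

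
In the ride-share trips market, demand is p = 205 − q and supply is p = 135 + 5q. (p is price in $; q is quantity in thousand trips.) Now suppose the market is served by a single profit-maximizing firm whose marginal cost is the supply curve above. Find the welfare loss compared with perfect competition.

Competitive equilibrium: 205 − q = 135 + 5q → q* = 11.6667, p* = 193.3333.
Marginal revenue: MR = 205 − 2q. Set MR = MC: 205 − 2q = 135 + 5q → q_m = 10.
Price p_m = 205 − 1·10 = 195; MC(q_m) = 135 + 5·10 = 185.
Competitive q* = 11.6667, so Δq = 1.6667; wedge = 195 − 185 = 10.
Welfare loss = ½ × 1.6667 × 10 = $8.33 thousand.

$8.33 thousand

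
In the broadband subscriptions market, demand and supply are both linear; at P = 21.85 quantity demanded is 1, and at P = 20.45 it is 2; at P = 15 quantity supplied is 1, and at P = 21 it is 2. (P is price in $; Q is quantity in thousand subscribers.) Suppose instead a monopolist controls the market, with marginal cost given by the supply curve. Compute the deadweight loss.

Demand slope = (20.45 − 21.85)/(2 − 1) = −1.4, so P = 23.25 − 1.4Q.
Supply slope = (21 − 15)/(2 − 1) = 6, so P = 9 + 6Q.
Competitive equilibrium: 23.25 − 1.4Q = 9 + 6Q → Q* = 1.9257, P* = 20.5541.
Marginal revenue: MR = 23.25 − 2.8Q. Set MR = MC: 23.25 − 2.8Q = 9 + 6Q → Q_m = 1.6193.
Price P_m = 23.25 − 1.4·1.6193 = 20.983; MC(Q_m) = 9 + 6·1.6193 = 18.7158.
Competitive Q* = 1.9257, so ΔQ = 0.3064; wedge = 20.983 − 18.7158 = 2.2672.
The triangle = ½ × 0.3064 × 2.2672 = $0.35 thousand.

$0.35 thousand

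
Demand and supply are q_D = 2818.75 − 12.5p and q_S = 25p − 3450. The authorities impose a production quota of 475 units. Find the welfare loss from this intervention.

In inverse form: demand p = 225.5 − 0.08q, supply p = 138 + 0.04q.
Competitive equilibrium: 225.5 − 0.08q = 138 + 0.04q → q* = 729.1667, p* = 167.1667.
At q = 475: demand price = 225.5 − 0.08·475 = 187.5; supply price = 138 + 0.04·475 = 157.
Δq = 729.1667 − 475 = 254.1667; wedge = 187.5 − 157 = 30.5.
Deadweight loss = ½ × 254.1667 × 30.5 = 3876.04.

3876.04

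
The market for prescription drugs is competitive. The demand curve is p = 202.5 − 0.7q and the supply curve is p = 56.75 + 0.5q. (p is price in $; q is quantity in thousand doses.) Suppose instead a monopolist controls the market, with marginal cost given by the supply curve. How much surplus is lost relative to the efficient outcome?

Competitive equilibrium: 202.5 − 0.7q = 56.75 + 0.5q → q* = 121.4583, p* = 117.4792.
Marginal revenue: MR = 202.5 − 1.4q. Set MR = MC: 202.5 − 1.4q = 56.75 + 0.5q → q_m = 76.7105.
Price p_m = 202.5 − 0.7·76.7105 = 148.8027; MC(q_m) = 56.75 + 0.5·76.7105 = 95.1053.
Competitive q* = 121.4583, so Δq = 44.7478; wedge = 148.8027 − 95.1053 = 53.6974.
Deadweight loss = ½ × 44.7478 × 53.6974 = $1201.42 thousand.

$1201.42 thousand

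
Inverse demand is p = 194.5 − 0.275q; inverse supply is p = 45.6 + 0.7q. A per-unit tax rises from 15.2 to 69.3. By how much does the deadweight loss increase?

2344.33

Competitive equilibrium: 194.5 − 0.275q = 45.6 + 0.7q → q* = 152.7179, p* = 152.5026.
For a per-unit tax t: Δq = t/0.975, so DWL = ½·t·(t/0.975) = t²/1.95.
At t = 15.2: DWL = 118.482. At t = 69.3: DWL = 2462.815.
Increase = 2462.815 − 118.482 = 2344.33.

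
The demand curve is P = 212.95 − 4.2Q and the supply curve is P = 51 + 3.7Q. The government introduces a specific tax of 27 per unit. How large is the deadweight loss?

46.14

Competitive equilibrium: 212.95 − 4.2Q = 51 + 3.7Q → Q* = 20.5, P* = 126.85.
With the tax, the buyer price exceeds the seller price by 27: (212.95 − 4.2Q) − (51 + 3.7Q) = 27 → Q' = 17.0823.
ΔQ = 20.5 − 17.0823 = 3.4177; the wedge equals the tax, 27.
The triangle = ½ × 3.4177 × 27 = 46.14.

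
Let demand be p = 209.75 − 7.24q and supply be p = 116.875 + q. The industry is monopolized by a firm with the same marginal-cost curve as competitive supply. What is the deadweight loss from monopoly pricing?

114.49

Competitive equilibrium: 209.75 − 7.24q = 116.875 + q → q* = 11.2712, p* = 128.1462.
Marginal revenue: MR = 209.75 − 14.48q. Set MR = MC: 209.75 − 14.48q = 116.875 + q → q_m = 5.9997.
Price p_m = 209.75 − 7.24·5.9997 = 166.3122; MC(q_m) = 116.875 + 1·5.9997 = 122.8747.
Competitive q* = 11.2712, so Δq = 5.2715; wedge = 166.3122 − 122.8747 = 43.4375.
Deadweight loss = ½ × 5.2715 × 43.4375 = 114.49.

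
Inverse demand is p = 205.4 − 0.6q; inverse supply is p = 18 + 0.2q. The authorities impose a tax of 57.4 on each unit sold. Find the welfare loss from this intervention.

2059.225

Competitive equilibrium: 205.4 − 0.6q = 18 + 0.2q → q* = 234.25, p* = 64.85.
With the tax, the buyer price exceeds the seller price by 57.4: (205.4 − 0.6q) − (18 + 0.2q) = 57.4 → q' = 162.5.
Δq = 234.25 − 162.5 = 71.75; the wedge equals the tax, 57.4.
Welfare loss = ½ × 71.75 × 57.4 = 2059.225.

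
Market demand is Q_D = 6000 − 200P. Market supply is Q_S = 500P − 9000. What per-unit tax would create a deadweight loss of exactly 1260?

4.2

In inverse form: demand P = 30 − 0.005Q, supply P = 18 + 0.002Q.
Competitive equilibrium: 30 − 0.005Q = 18 + 0.002Q → Q* = 1714.2857, P* = 21.4286.
A tax t gives ΔQ = t/0.007 and wedge t, so DWL = t²/0.014.
t²/0.014 = 1260 → t² = 17.64 → t = 4.2.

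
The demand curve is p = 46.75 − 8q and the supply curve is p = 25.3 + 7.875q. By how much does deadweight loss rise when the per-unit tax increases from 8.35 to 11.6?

Competitive equilibrium: 46.75 − 8q = 25.3 + 7.875q → q* = 1.3512, p* = 35.9406.
For a per-unit tax t: Δq = t/15.875, so DWL = ½·t·(t/15.875) = t²/31.75.
At t = 8.35: DWL = 2.196. At t = 11.6: DWL = 4.238.
Increase = 4.238 − 2.196 = 2.04.

2.04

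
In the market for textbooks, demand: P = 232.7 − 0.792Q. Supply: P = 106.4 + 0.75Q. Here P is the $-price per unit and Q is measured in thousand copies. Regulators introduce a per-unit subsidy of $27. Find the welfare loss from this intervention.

Competitive equilibrium: 232.7 − 0.792Q = 106.4 + 0.75Q → Q* = 81.9066, P* = 167.83.
The subsidy lowers effective supply by 27: P = 79.4 + 0.75Q.
New quantity: 232.7 − 0.792Q = 79.4 + 0.75Q → Q' = 99.4163.
Overproduction ΔQ = 99.4163 − 81.9066 = 17.5097; wedge = subsidy = 27.
The triangle = ½ × 17.5097 × 27 = $236.38 thousand.

$236.38 thousand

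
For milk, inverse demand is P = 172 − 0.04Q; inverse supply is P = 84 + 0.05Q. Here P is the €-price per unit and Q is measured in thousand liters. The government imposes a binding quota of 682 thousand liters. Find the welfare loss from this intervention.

€3936.80 thousand

Competitive equilibrium: 172 − 0.04Q = 84 + 0.05Q → Q* = 977.7778, P* = 132.8889.
At Q = 682: demand price = 172 − 0.04·682 = 144.72; supply price = 84 + 0.05·682 = 118.1.
ΔQ = 977.7778 − 682 = 295.7778; wedge = 144.72 − 118.1 = 26.62.
The triangle = ½ × 295.7778 × 26.62 = €3936.80 thousand.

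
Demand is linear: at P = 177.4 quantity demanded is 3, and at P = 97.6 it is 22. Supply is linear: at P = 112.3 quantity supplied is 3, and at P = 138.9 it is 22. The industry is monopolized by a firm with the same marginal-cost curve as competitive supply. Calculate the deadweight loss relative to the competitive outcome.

110

Demand slope = (97.6 − 177.4)/(22 − 3) = −4.2, so P = 190 − 4.2Q.
Supply slope = (138.9 − 112.3)/(22 − 3) = 1.4, so P = 108.1 + 1.4Q.
Competitive equilibrium: 190 − 4.2Q = 108.1 + 1.4Q → Q* = 14.625, P* = 128.575.
Marginal revenue: MR = 190 − 8.4Q. Set MR = MC: 190 − 8.4Q = 108.1 + 1.4Q → Q_m = 8.3571.
Price P_m = 190 − 4.2·8.3571 = 154.9002; MC(Q_m) = 108.1 + 1.4·8.3571 = 119.7999.
Competitive Q* = 14.625, so ΔQ = 6.2679; wedge = 154.9002 − 119.7999 = 35.1003.
Welfare loss = ½ × 6.2679 × 35.1003 = 110.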